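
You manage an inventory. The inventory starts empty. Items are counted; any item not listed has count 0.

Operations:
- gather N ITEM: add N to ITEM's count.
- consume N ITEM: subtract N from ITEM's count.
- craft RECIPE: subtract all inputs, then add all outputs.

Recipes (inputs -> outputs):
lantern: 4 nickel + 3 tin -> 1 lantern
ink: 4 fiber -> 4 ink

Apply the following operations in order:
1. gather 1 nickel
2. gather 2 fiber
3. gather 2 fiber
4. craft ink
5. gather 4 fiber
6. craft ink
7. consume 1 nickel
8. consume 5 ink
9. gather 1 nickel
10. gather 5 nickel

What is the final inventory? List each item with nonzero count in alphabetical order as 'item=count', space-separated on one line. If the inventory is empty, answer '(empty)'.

After 1 (gather 1 nickel): nickel=1
After 2 (gather 2 fiber): fiber=2 nickel=1
After 3 (gather 2 fiber): fiber=4 nickel=1
After 4 (craft ink): ink=4 nickel=1
After 5 (gather 4 fiber): fiber=4 ink=4 nickel=1
After 6 (craft ink): ink=8 nickel=1
After 7 (consume 1 nickel): ink=8
After 8 (consume 5 ink): ink=3
After 9 (gather 1 nickel): ink=3 nickel=1
After 10 (gather 5 nickel): ink=3 nickel=6

Answer: ink=3 nickel=6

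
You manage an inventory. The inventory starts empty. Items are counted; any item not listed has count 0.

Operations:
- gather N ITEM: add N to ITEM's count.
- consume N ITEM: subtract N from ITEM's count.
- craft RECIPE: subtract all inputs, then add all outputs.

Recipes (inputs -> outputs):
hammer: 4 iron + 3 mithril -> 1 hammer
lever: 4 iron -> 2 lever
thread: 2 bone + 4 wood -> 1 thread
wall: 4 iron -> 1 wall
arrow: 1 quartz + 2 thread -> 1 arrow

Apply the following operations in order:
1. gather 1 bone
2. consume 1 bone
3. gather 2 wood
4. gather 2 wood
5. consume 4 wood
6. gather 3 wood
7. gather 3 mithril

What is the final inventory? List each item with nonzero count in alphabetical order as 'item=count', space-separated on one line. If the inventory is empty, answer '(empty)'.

Answer: mithril=3 wood=3

Derivation:
After 1 (gather 1 bone): bone=1
After 2 (consume 1 bone): (empty)
After 3 (gather 2 wood): wood=2
After 4 (gather 2 wood): wood=4
After 5 (consume 4 wood): (empty)
After 6 (gather 3 wood): wood=3
After 7 (gather 3 mithril): mithril=3 wood=3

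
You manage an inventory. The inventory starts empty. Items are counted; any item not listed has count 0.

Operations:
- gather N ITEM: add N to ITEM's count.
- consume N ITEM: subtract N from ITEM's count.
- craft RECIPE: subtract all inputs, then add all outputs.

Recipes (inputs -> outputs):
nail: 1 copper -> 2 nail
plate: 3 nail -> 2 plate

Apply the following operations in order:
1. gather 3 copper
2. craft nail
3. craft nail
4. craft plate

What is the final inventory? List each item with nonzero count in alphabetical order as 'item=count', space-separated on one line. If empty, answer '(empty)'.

Answer: copper=1 nail=1 plate=2

Derivation:
After 1 (gather 3 copper): copper=3
After 2 (craft nail): copper=2 nail=2
After 3 (craft nail): copper=1 nail=4
After 4 (craft plate): copper=1 nail=1 plate=2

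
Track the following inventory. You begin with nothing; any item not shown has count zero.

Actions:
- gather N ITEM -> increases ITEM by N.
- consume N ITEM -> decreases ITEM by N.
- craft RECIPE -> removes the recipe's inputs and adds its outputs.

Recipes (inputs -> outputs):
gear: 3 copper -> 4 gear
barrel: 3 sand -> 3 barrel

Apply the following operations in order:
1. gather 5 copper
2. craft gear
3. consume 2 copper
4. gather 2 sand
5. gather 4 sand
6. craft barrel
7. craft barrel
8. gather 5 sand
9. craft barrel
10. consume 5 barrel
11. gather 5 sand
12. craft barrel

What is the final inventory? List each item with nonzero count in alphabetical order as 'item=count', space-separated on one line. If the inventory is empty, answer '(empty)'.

After 1 (gather 5 copper): copper=5
After 2 (craft gear): copper=2 gear=4
After 3 (consume 2 copper): gear=4
After 4 (gather 2 sand): gear=4 sand=2
After 5 (gather 4 sand): gear=4 sand=6
After 6 (craft barrel): barrel=3 gear=4 sand=3
After 7 (craft barrel): barrel=6 gear=4
After 8 (gather 5 sand): barrel=6 gear=4 sand=5
After 9 (craft barrel): barrel=9 gear=4 sand=2
After 10 (consume 5 barrel): barrel=4 gear=4 sand=2
After 11 (gather 5 sand): barrel=4 gear=4 sand=7
After 12 (craft barrel): barrel=7 gear=4 sand=4

Answer: barrel=7 gear=4 sand=4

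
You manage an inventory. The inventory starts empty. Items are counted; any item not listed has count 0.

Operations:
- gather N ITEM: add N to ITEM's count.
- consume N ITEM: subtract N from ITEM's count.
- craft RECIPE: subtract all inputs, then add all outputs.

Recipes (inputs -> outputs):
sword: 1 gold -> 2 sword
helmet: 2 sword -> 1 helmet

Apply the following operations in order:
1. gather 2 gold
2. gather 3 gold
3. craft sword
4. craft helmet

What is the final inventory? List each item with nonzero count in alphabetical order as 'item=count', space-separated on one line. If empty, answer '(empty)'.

Answer: gold=4 helmet=1

Derivation:
After 1 (gather 2 gold): gold=2
After 2 (gather 3 gold): gold=5
After 3 (craft sword): gold=4 sword=2
After 4 (craft helmet): gold=4 helmet=1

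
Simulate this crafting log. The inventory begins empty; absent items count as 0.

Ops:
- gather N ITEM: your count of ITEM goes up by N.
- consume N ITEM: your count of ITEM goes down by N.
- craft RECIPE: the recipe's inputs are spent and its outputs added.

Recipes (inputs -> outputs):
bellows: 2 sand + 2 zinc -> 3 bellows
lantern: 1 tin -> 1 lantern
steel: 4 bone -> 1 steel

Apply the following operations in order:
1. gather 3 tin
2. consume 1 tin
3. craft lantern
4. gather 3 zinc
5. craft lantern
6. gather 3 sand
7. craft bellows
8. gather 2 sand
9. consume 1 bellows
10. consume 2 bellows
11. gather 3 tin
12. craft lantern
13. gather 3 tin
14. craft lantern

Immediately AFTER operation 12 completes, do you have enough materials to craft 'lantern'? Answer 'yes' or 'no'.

After 1 (gather 3 tin): tin=3
After 2 (consume 1 tin): tin=2
After 3 (craft lantern): lantern=1 tin=1
After 4 (gather 3 zinc): lantern=1 tin=1 zinc=3
After 5 (craft lantern): lantern=2 zinc=3
After 6 (gather 3 sand): lantern=2 sand=3 zinc=3
After 7 (craft bellows): bellows=3 lantern=2 sand=1 zinc=1
After 8 (gather 2 sand): bellows=3 lantern=2 sand=3 zinc=1
After 9 (consume 1 bellows): bellows=2 lantern=2 sand=3 zinc=1
After 10 (consume 2 bellows): lantern=2 sand=3 zinc=1
After 11 (gather 3 tin): lantern=2 sand=3 tin=3 zinc=1
After 12 (craft lantern): lantern=3 sand=3 tin=2 zinc=1

Answer: yes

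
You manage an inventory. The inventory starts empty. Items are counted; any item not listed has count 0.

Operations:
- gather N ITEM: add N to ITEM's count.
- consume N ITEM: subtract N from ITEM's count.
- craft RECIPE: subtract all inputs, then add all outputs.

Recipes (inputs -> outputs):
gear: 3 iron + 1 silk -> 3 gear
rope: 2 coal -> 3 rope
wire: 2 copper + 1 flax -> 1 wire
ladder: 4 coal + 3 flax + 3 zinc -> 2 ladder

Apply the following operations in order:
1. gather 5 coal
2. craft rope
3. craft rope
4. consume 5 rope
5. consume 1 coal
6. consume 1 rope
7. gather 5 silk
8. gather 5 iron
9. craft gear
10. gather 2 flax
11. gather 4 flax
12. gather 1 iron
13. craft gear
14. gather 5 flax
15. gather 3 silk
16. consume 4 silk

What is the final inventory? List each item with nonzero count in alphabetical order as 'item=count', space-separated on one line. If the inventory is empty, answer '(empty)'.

Answer: flax=11 gear=6 silk=2

Derivation:
After 1 (gather 5 coal): coal=5
After 2 (craft rope): coal=3 rope=3
After 3 (craft rope): coal=1 rope=6
After 4 (consume 5 rope): coal=1 rope=1
After 5 (consume 1 coal): rope=1
After 6 (consume 1 rope): (empty)
After 7 (gather 5 silk): silk=5
After 8 (gather 5 iron): iron=5 silk=5
After 9 (craft gear): gear=3 iron=2 silk=4
After 10 (gather 2 flax): flax=2 gear=3 iron=2 silk=4
After 11 (gather 4 flax): flax=6 gear=3 iron=2 silk=4
After 12 (gather 1 iron): flax=6 gear=3 iron=3 silk=4
After 13 (craft gear): flax=6 gear=6 silk=3
After 14 (gather 5 flax): flax=11 gear=6 silk=3
After 15 (gather 3 silk): flax=11 gear=6 silk=6
After 16 (consume 4 silk): flax=11 gear=6 silk=2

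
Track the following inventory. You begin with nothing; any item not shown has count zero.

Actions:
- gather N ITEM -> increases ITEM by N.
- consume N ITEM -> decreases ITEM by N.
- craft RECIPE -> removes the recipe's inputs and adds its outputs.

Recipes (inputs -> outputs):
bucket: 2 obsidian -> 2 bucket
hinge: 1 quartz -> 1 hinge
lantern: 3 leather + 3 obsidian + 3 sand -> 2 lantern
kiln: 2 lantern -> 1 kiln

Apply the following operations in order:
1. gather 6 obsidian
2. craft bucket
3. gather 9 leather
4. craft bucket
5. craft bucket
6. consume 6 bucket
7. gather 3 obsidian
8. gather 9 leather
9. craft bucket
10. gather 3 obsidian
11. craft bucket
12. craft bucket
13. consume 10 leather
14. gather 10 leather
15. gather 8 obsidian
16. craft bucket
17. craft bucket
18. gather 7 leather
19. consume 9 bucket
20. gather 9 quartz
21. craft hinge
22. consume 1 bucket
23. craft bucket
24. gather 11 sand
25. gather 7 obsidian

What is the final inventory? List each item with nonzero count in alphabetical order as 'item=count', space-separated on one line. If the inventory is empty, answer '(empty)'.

After 1 (gather 6 obsidian): obsidian=6
After 2 (craft bucket): bucket=2 obsidian=4
After 3 (gather 9 leather): bucket=2 leather=9 obsidian=4
After 4 (craft bucket): bucket=4 leather=9 obsidian=2
After 5 (craft bucket): bucket=6 leather=9
After 6 (consume 6 bucket): leather=9
After 7 (gather 3 obsidian): leather=9 obsidian=3
After 8 (gather 9 leather): leather=18 obsidian=3
After 9 (craft bucket): bucket=2 leather=18 obsidian=1
After 10 (gather 3 obsidian): bucket=2 leather=18 obsidian=4
After 11 (craft bucket): bucket=4 leather=18 obsidian=2
After 12 (craft bucket): bucket=6 leather=18
After 13 (consume 10 leather): bucket=6 leather=8
After 14 (gather 10 leather): bucket=6 leather=18
After 15 (gather 8 obsidian): bucket=6 leather=18 obsidian=8
After 16 (craft bucket): bucket=8 leather=18 obsidian=6
After 17 (craft bucket): bucket=10 leather=18 obsidian=4
After 18 (gather 7 leather): bucket=10 leather=25 obsidian=4
After 19 (consume 9 bucket): bucket=1 leather=25 obsidian=4
After 20 (gather 9 quartz): bucket=1 leather=25 obsidian=4 quartz=9
After 21 (craft hinge): bucket=1 hinge=1 leather=25 obsidian=4 quartz=8
After 22 (consume 1 bucket): hinge=1 leather=25 obsidian=4 quartz=8
After 23 (craft bucket): bucket=2 hinge=1 leather=25 obsidian=2 quartz=8
After 24 (gather 11 sand): bucket=2 hinge=1 leather=25 obsidian=2 quartz=8 sand=11
After 25 (gather 7 obsidian): bucket=2 hinge=1 leather=25 obsidian=9 quartz=8 sand=11

Answer: bucket=2 hinge=1 leather=25 obsidian=9 quartz=8 sand=11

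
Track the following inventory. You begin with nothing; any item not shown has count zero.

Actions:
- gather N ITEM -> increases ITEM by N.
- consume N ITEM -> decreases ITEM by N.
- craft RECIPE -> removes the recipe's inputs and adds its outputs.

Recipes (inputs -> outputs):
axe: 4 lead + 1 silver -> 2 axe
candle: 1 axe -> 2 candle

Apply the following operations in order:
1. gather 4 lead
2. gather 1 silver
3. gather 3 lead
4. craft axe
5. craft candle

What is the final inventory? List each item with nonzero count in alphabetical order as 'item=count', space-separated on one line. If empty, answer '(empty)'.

After 1 (gather 4 lead): lead=4
After 2 (gather 1 silver): lead=4 silver=1
After 3 (gather 3 lead): lead=7 silver=1
After 4 (craft axe): axe=2 lead=3
After 5 (craft candle): axe=1 candle=2 lead=3

Answer: axe=1 candle=2 lead=3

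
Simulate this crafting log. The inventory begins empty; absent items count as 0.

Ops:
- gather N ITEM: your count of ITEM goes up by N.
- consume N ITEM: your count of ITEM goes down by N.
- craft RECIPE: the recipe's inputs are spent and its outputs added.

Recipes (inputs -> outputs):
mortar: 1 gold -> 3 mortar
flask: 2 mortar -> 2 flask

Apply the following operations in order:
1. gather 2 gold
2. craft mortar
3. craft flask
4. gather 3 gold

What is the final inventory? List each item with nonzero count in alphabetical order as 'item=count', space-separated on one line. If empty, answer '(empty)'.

After 1 (gather 2 gold): gold=2
After 2 (craft mortar): gold=1 mortar=3
After 3 (craft flask): flask=2 gold=1 mortar=1
After 4 (gather 3 gold): flask=2 gold=4 mortar=1

Answer: flask=2 gold=4 mortar=1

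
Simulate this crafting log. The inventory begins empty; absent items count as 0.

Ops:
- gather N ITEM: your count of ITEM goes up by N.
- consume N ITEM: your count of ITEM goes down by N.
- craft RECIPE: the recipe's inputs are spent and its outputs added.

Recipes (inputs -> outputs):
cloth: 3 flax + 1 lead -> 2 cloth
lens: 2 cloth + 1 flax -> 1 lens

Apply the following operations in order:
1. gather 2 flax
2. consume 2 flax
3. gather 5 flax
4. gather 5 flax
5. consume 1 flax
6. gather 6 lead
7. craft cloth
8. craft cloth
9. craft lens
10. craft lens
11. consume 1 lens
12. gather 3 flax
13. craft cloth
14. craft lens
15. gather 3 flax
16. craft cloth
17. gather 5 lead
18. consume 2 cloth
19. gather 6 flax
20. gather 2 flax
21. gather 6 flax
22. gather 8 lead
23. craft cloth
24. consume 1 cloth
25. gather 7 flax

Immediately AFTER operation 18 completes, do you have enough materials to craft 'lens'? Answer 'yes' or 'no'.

Answer: no

Derivation:
After 1 (gather 2 flax): flax=2
After 2 (consume 2 flax): (empty)
After 3 (gather 5 flax): flax=5
After 4 (gather 5 flax): flax=10
After 5 (consume 1 flax): flax=9
After 6 (gather 6 lead): flax=9 lead=6
After 7 (craft cloth): cloth=2 flax=6 lead=5
After 8 (craft cloth): cloth=4 flax=3 lead=4
After 9 (craft lens): cloth=2 flax=2 lead=4 lens=1
After 10 (craft lens): flax=1 lead=4 lens=2
After 11 (consume 1 lens): flax=1 lead=4 lens=1
After 12 (gather 3 flax): flax=4 lead=4 lens=1
After 13 (craft cloth): cloth=2 flax=1 lead=3 lens=1
After 14 (craft lens): lead=3 lens=2
After 15 (gather 3 flax): flax=3 lead=3 lens=2
After 16 (craft cloth): cloth=2 lead=2 lens=2
After 17 (gather 5 lead): cloth=2 lead=7 lens=2
After 18 (consume 2 cloth): lead=7 lens=2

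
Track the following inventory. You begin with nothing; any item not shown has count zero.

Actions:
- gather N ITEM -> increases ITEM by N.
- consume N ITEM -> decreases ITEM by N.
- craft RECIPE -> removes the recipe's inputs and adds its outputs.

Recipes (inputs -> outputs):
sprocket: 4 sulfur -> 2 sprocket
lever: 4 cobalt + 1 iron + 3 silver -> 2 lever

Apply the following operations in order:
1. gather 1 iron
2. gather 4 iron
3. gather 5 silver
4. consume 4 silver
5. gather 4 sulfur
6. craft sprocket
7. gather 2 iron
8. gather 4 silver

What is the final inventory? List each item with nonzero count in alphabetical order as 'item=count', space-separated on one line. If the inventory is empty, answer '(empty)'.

After 1 (gather 1 iron): iron=1
After 2 (gather 4 iron): iron=5
After 3 (gather 5 silver): iron=5 silver=5
After 4 (consume 4 silver): iron=5 silver=1
After 5 (gather 4 sulfur): iron=5 silver=1 sulfur=4
After 6 (craft sprocket): iron=5 silver=1 sprocket=2
After 7 (gather 2 iron): iron=7 silver=1 sprocket=2
After 8 (gather 4 silver): iron=7 silver=5 sprocket=2

Answer: iron=7 silver=5 sprocket=2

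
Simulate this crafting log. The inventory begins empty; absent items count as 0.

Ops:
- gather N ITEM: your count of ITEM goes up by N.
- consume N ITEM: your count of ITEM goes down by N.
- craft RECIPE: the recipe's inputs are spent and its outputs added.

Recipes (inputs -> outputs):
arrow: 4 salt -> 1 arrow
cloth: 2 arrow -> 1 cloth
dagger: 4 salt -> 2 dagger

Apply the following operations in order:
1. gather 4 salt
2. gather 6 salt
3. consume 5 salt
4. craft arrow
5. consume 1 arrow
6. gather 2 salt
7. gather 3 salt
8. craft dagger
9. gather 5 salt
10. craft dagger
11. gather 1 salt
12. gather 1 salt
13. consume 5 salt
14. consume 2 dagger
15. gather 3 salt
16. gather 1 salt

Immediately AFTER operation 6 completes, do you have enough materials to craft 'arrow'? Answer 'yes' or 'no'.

After 1 (gather 4 salt): salt=4
After 2 (gather 6 salt): salt=10
After 3 (consume 5 salt): salt=5
After 4 (craft arrow): arrow=1 salt=1
After 5 (consume 1 arrow): salt=1
After 6 (gather 2 salt): salt=3

Answer: no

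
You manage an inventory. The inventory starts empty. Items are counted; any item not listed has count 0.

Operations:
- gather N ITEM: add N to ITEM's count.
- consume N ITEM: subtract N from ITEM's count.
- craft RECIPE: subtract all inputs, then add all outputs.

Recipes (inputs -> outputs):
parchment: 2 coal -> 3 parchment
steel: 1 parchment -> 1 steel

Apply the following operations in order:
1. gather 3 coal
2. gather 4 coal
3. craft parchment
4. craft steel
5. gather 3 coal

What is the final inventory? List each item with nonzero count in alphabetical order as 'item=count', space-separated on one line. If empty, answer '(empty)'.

After 1 (gather 3 coal): coal=3
After 2 (gather 4 coal): coal=7
After 3 (craft parchment): coal=5 parchment=3
After 4 (craft steel): coal=5 parchment=2 steel=1
After 5 (gather 3 coal): coal=8 parchment=2 steel=1

Answer: coal=8 parchment=2 steel=1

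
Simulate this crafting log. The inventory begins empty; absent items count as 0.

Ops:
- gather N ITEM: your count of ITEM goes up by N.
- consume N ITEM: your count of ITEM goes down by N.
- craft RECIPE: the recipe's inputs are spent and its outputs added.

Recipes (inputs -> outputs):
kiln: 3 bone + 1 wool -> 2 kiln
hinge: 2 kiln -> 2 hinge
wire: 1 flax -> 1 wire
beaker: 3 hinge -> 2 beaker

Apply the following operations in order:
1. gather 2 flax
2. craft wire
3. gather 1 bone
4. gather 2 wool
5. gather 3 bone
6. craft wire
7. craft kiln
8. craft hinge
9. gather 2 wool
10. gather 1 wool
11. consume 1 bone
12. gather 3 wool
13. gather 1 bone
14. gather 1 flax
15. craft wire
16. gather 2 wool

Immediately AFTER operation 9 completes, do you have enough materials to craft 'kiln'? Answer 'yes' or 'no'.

Answer: no

Derivation:
After 1 (gather 2 flax): flax=2
After 2 (craft wire): flax=1 wire=1
After 3 (gather 1 bone): bone=1 flax=1 wire=1
After 4 (gather 2 wool): bone=1 flax=1 wire=1 wool=2
After 5 (gather 3 bone): bone=4 flax=1 wire=1 wool=2
After 6 (craft wire): bone=4 wire=2 wool=2
After 7 (craft kiln): bone=1 kiln=2 wire=2 wool=1
After 8 (craft hinge): bone=1 hinge=2 wire=2 wool=1
After 9 (gather 2 wool): bone=1 hinge=2 wire=2 wool=3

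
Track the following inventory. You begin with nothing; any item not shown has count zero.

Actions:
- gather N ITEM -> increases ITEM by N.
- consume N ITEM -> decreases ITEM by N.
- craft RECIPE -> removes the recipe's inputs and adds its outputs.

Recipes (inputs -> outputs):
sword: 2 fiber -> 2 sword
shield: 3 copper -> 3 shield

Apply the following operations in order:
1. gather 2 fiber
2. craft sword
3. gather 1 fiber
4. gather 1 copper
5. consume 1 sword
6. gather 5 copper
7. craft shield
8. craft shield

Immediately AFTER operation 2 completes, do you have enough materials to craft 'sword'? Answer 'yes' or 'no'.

Answer: no

Derivation:
After 1 (gather 2 fiber): fiber=2
After 2 (craft sword): sword=2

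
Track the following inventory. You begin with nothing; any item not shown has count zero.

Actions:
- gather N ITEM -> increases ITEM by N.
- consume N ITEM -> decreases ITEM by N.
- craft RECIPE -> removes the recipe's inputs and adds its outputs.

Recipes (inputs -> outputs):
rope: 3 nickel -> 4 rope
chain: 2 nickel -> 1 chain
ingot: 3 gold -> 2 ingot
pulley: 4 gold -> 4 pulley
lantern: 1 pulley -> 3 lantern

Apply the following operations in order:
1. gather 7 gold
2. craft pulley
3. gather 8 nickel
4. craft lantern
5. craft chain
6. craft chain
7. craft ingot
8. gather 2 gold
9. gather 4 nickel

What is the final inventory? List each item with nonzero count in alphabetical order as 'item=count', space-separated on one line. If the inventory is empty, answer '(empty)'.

After 1 (gather 7 gold): gold=7
After 2 (craft pulley): gold=3 pulley=4
After 3 (gather 8 nickel): gold=3 nickel=8 pulley=4
After 4 (craft lantern): gold=3 lantern=3 nickel=8 pulley=3
After 5 (craft chain): chain=1 gold=3 lantern=3 nickel=6 pulley=3
After 6 (craft chain): chain=2 gold=3 lantern=3 nickel=4 pulley=3
After 7 (craft ingot): chain=2 ingot=2 lantern=3 nickel=4 pulley=3
After 8 (gather 2 gold): chain=2 gold=2 ingot=2 lantern=3 nickel=4 pulley=3
After 9 (gather 4 nickel): chain=2 gold=2 ingot=2 lantern=3 nickel=8 pulley=3

Answer: chain=2 gold=2 ingot=2 lantern=3 nickel=8 pulley=3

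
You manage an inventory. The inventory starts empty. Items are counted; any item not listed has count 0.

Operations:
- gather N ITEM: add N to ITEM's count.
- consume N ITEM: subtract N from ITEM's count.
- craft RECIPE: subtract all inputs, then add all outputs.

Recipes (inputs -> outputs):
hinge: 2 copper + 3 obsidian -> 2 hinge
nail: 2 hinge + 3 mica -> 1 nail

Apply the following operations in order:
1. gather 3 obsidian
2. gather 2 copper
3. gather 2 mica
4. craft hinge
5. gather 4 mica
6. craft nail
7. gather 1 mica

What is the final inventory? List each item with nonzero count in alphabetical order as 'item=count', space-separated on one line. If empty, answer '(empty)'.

After 1 (gather 3 obsidian): obsidian=3
After 2 (gather 2 copper): copper=2 obsidian=3
After 3 (gather 2 mica): copper=2 mica=2 obsidian=3
After 4 (craft hinge): hinge=2 mica=2
After 5 (gather 4 mica): hinge=2 mica=6
After 6 (craft nail): mica=3 nail=1
After 7 (gather 1 mica): mica=4 nail=1

Answer: mica=4 nail=1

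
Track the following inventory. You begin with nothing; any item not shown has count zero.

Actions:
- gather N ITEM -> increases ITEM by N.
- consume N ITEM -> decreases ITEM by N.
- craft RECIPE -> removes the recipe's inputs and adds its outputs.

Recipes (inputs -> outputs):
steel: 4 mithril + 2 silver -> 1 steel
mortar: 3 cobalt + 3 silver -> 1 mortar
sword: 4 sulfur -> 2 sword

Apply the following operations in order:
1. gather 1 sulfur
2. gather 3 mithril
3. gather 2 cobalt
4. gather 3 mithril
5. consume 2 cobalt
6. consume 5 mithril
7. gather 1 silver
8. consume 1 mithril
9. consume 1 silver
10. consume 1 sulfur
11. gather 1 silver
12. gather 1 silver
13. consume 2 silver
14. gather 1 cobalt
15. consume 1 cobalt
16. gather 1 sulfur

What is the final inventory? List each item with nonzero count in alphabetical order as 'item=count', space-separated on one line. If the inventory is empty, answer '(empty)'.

Answer: sulfur=1

Derivation:
After 1 (gather 1 sulfur): sulfur=1
After 2 (gather 3 mithril): mithril=3 sulfur=1
After 3 (gather 2 cobalt): cobalt=2 mithril=3 sulfur=1
After 4 (gather 3 mithril): cobalt=2 mithril=6 sulfur=1
After 5 (consume 2 cobalt): mithril=6 sulfur=1
After 6 (consume 5 mithril): mithril=1 sulfur=1
After 7 (gather 1 silver): mithril=1 silver=1 sulfur=1
After 8 (consume 1 mithril): silver=1 sulfur=1
After 9 (consume 1 silver): sulfur=1
After 10 (consume 1 sulfur): (empty)
After 11 (gather 1 silver): silver=1
After 12 (gather 1 silver): silver=2
After 13 (consume 2 silver): (empty)
After 14 (gather 1 cobalt): cobalt=1
After 15 (consume 1 cobalt): (empty)
After 16 (gather 1 sulfur): sulfur=1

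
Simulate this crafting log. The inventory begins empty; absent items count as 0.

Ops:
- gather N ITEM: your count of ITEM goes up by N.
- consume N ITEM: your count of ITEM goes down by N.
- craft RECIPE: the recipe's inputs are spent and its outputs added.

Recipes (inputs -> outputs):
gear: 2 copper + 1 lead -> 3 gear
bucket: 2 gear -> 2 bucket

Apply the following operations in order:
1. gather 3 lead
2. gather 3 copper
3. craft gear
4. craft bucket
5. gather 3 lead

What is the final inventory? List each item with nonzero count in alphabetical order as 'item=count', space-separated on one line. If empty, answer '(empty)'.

After 1 (gather 3 lead): lead=3
After 2 (gather 3 copper): copper=3 lead=3
After 3 (craft gear): copper=1 gear=3 lead=2
After 4 (craft bucket): bucket=2 copper=1 gear=1 lead=2
After 5 (gather 3 lead): bucket=2 copper=1 gear=1 lead=5

Answer: bucket=2 copper=1 gear=1 lead=5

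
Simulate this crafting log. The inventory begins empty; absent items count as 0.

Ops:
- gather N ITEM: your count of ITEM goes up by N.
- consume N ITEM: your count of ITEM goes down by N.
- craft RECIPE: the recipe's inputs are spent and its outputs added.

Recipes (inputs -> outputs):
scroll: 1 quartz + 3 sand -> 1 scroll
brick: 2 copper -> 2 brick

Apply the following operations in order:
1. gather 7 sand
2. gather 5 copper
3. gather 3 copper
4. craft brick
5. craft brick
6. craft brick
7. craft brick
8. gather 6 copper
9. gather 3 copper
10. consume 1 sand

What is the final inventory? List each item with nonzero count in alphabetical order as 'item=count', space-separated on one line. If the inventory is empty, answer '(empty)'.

Answer: brick=8 copper=9 sand=6

Derivation:
After 1 (gather 7 sand): sand=7
After 2 (gather 5 copper): copper=5 sand=7
After 3 (gather 3 copper): copper=8 sand=7
After 4 (craft brick): brick=2 copper=6 sand=7
After 5 (craft brick): brick=4 copper=4 sand=7
After 6 (craft brick): brick=6 copper=2 sand=7
After 7 (craft brick): brick=8 sand=7
After 8 (gather 6 copper): brick=8 copper=6 sand=7
After 9 (gather 3 copper): brick=8 copper=9 sand=7
After 10 (consume 1 sand): brick=8 copper=9 sand=6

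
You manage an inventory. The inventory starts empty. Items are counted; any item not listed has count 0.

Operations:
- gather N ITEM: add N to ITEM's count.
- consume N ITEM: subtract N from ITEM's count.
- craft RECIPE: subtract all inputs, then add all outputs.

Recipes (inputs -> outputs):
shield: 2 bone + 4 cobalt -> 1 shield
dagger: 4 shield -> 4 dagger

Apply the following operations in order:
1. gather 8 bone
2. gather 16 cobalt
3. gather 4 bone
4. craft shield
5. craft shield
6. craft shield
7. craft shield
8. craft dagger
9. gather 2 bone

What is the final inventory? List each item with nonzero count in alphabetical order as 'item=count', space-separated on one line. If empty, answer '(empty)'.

Answer: bone=6 dagger=4

Derivation:
After 1 (gather 8 bone): bone=8
After 2 (gather 16 cobalt): bone=8 cobalt=16
After 3 (gather 4 bone): bone=12 cobalt=16
After 4 (craft shield): bone=10 cobalt=12 shield=1
After 5 (craft shield): bone=8 cobalt=8 shield=2
After 6 (craft shield): bone=6 cobalt=4 shield=3
After 7 (craft shield): bone=4 shield=4
After 8 (craft dagger): bone=4 dagger=4
After 9 (gather 2 bone): bone=6 dagger=4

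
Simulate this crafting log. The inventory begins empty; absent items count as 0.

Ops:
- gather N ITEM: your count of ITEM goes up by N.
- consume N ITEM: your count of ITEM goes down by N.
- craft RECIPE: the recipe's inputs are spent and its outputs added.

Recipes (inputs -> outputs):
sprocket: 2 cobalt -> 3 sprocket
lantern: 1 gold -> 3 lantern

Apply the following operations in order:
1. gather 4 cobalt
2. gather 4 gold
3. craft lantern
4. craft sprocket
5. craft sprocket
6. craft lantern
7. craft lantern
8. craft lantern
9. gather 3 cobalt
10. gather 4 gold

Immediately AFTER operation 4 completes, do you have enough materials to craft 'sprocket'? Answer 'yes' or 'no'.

After 1 (gather 4 cobalt): cobalt=4
After 2 (gather 4 gold): cobalt=4 gold=4
After 3 (craft lantern): cobalt=4 gold=3 lantern=3
After 4 (craft sprocket): cobalt=2 gold=3 lantern=3 sprocket=3

Answer: yes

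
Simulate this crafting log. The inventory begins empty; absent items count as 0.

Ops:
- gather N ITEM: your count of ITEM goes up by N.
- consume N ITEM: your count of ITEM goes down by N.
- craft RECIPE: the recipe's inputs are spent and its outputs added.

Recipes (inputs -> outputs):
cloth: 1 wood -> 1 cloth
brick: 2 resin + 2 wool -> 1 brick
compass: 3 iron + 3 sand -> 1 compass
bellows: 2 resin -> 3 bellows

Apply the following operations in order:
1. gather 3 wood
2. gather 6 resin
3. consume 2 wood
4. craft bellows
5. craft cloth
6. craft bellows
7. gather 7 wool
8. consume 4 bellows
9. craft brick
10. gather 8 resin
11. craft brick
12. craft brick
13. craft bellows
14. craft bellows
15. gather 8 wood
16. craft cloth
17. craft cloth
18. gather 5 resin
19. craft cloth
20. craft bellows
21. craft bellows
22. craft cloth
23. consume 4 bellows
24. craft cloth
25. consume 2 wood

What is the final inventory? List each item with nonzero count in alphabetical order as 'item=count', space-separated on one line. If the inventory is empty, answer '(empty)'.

After 1 (gather 3 wood): wood=3
After 2 (gather 6 resin): resin=6 wood=3
After 3 (consume 2 wood): resin=6 wood=1
After 4 (craft bellows): bellows=3 resin=4 wood=1
After 5 (craft cloth): bellows=3 cloth=1 resin=4
After 6 (craft bellows): bellows=6 cloth=1 resin=2
After 7 (gather 7 wool): bellows=6 cloth=1 resin=2 wool=7
After 8 (consume 4 bellows): bellows=2 cloth=1 resin=2 wool=7
After 9 (craft brick): bellows=2 brick=1 cloth=1 wool=5
After 10 (gather 8 resin): bellows=2 brick=1 cloth=1 resin=8 wool=5
After 11 (craft brick): bellows=2 brick=2 cloth=1 resin=6 wool=3
After 12 (craft brick): bellows=2 brick=3 cloth=1 resin=4 wool=1
After 13 (craft bellows): bellows=5 brick=3 cloth=1 resin=2 wool=1
After 14 (craft bellows): bellows=8 brick=3 cloth=1 wool=1
After 15 (gather 8 wood): bellows=8 brick=3 cloth=1 wood=8 wool=1
After 16 (craft cloth): bellows=8 brick=3 cloth=2 wood=7 wool=1
After 17 (craft cloth): bellows=8 brick=3 cloth=3 wood=6 wool=1
After 18 (gather 5 resin): bellows=8 brick=3 cloth=3 resin=5 wood=6 wool=1
After 19 (craft cloth): bellows=8 brick=3 cloth=4 resin=5 wood=5 wool=1
After 20 (craft bellows): bellows=11 brick=3 cloth=4 resin=3 wood=5 wool=1
After 21 (craft bellows): bellows=14 brick=3 cloth=4 resin=1 wood=5 wool=1
After 22 (craft cloth): bellows=14 brick=3 cloth=5 resin=1 wood=4 wool=1
After 23 (consume 4 bellows): bellows=10 brick=3 cloth=5 resin=1 wood=4 wool=1
After 24 (craft cloth): bellows=10 brick=3 cloth=6 resin=1 wood=3 wool=1
After 25 (consume 2 wood): bellows=10 brick=3 cloth=6 resin=1 wood=1 wool=1

Answer: bellows=10 brick=3 cloth=6 resin=1 wood=1 wool=1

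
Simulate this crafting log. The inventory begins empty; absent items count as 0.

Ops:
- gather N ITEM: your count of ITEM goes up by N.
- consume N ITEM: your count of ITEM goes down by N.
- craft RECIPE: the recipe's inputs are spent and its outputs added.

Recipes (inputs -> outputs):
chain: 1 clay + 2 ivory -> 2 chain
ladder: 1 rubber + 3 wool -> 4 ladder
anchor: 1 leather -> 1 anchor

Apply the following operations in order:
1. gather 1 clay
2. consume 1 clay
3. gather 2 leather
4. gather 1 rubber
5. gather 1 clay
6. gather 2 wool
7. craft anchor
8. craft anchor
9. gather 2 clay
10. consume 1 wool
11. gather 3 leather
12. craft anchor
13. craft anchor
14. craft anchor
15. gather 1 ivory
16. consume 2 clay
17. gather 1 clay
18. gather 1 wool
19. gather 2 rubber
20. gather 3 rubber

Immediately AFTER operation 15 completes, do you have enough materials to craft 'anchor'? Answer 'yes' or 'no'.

Answer: no

Derivation:
After 1 (gather 1 clay): clay=1
After 2 (consume 1 clay): (empty)
After 3 (gather 2 leather): leather=2
After 4 (gather 1 rubber): leather=2 rubber=1
After 5 (gather 1 clay): clay=1 leather=2 rubber=1
After 6 (gather 2 wool): clay=1 leather=2 rubber=1 wool=2
After 7 (craft anchor): anchor=1 clay=1 leather=1 rubber=1 wool=2
After 8 (craft anchor): anchor=2 clay=1 rubber=1 wool=2
After 9 (gather 2 clay): anchor=2 clay=3 rubber=1 wool=2
After 10 (consume 1 wool): anchor=2 clay=3 rubber=1 wool=1
After 11 (gather 3 leather): anchor=2 clay=3 leather=3 rubber=1 wool=1
After 12 (craft anchor): anchor=3 clay=3 leather=2 rubber=1 wool=1
After 13 (craft anchor): anchor=4 clay=3 leather=1 rubber=1 wool=1
After 14 (craft anchor): anchor=5 clay=3 rubber=1 wool=1
After 15 (gather 1 ivory): anchor=5 clay=3 ivory=1 rubber=1 wool=1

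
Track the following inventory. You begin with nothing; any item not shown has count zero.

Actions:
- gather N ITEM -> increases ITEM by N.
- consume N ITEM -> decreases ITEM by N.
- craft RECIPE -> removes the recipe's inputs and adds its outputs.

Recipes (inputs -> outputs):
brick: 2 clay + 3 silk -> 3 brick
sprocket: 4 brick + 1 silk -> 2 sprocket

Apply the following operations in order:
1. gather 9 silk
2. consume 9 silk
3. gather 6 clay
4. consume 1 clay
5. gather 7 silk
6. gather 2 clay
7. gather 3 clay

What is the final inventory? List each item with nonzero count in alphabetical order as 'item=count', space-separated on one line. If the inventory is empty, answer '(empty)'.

After 1 (gather 9 silk): silk=9
After 2 (consume 9 silk): (empty)
After 3 (gather 6 clay): clay=6
After 4 (consume 1 clay): clay=5
After 5 (gather 7 silk): clay=5 silk=7
After 6 (gather 2 clay): clay=7 silk=7
After 7 (gather 3 clay): clay=10 silk=7

Answer: clay=10 silk=7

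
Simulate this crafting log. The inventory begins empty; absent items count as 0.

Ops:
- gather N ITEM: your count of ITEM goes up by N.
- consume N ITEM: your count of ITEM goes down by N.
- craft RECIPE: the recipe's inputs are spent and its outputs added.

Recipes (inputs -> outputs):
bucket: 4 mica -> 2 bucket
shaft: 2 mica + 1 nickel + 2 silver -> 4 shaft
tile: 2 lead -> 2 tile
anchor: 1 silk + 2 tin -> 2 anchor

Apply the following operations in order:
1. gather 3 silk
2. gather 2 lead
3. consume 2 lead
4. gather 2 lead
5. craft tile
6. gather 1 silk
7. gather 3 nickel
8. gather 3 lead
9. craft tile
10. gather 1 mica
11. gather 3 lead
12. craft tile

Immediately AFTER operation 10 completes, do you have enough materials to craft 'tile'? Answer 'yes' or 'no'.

After 1 (gather 3 silk): silk=3
After 2 (gather 2 lead): lead=2 silk=3
After 3 (consume 2 lead): silk=3
After 4 (gather 2 lead): lead=2 silk=3
After 5 (craft tile): silk=3 tile=2
After 6 (gather 1 silk): silk=4 tile=2
After 7 (gather 3 nickel): nickel=3 silk=4 tile=2
After 8 (gather 3 lead): lead=3 nickel=3 silk=4 tile=2
After 9 (craft tile): lead=1 nickel=3 silk=4 tile=4
After 10 (gather 1 mica): lead=1 mica=1 nickel=3 silk=4 tile=4

Answer: no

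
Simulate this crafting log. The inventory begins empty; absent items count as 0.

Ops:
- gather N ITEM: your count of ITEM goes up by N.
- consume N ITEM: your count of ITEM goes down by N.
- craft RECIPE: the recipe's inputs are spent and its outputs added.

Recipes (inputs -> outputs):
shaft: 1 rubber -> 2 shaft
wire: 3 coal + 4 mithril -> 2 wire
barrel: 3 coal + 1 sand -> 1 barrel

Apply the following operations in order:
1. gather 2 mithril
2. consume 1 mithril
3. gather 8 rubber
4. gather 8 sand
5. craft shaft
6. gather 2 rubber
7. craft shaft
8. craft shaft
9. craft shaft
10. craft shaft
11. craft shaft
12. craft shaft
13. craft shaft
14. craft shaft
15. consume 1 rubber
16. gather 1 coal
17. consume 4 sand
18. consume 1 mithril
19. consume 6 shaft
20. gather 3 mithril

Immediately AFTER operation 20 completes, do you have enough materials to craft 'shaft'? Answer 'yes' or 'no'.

After 1 (gather 2 mithril): mithril=2
After 2 (consume 1 mithril): mithril=1
After 3 (gather 8 rubber): mithril=1 rubber=8
After 4 (gather 8 sand): mithril=1 rubber=8 sand=8
After 5 (craft shaft): mithril=1 rubber=7 sand=8 shaft=2
After 6 (gather 2 rubber): mithril=1 rubber=9 sand=8 shaft=2
After 7 (craft shaft): mithril=1 rubber=8 sand=8 shaft=4
After 8 (craft shaft): mithril=1 rubber=7 sand=8 shaft=6
After 9 (craft shaft): mithril=1 rubber=6 sand=8 shaft=8
After 10 (craft shaft): mithril=1 rubber=5 sand=8 shaft=10
After 11 (craft shaft): mithril=1 rubber=4 sand=8 shaft=12
After 12 (craft shaft): mithril=1 rubber=3 sand=8 shaft=14
After 13 (craft shaft): mithril=1 rubber=2 sand=8 shaft=16
After 14 (craft shaft): mithril=1 rubber=1 sand=8 shaft=18
After 15 (consume 1 rubber): mithril=1 sand=8 shaft=18
After 16 (gather 1 coal): coal=1 mithril=1 sand=8 shaft=18
After 17 (consume 4 sand): coal=1 mithril=1 sand=4 shaft=18
After 18 (consume 1 mithril): coal=1 sand=4 shaft=18
After 19 (consume 6 shaft): coal=1 sand=4 shaft=12
After 20 (gather 3 mithril): coal=1 mithril=3 sand=4 shaft=12

Answer: no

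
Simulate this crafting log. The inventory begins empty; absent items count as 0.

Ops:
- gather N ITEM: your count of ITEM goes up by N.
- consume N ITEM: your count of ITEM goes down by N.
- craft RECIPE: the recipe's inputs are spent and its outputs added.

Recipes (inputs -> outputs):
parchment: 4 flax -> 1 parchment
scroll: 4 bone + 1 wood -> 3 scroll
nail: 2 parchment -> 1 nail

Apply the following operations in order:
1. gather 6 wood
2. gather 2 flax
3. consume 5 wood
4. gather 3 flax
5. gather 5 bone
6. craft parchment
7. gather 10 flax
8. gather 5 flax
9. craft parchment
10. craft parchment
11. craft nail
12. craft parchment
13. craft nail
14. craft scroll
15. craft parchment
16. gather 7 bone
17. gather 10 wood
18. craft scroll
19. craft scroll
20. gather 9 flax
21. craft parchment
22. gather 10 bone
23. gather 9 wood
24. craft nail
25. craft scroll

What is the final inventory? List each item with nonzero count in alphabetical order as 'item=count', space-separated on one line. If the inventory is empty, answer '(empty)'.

Answer: bone=6 flax=5 nail=3 scroll=12 wood=16

Derivation:
After 1 (gather 6 wood): wood=6
After 2 (gather 2 flax): flax=2 wood=6
After 3 (consume 5 wood): flax=2 wood=1
After 4 (gather 3 flax): flax=5 wood=1
After 5 (gather 5 bone): bone=5 flax=5 wood=1
After 6 (craft parchment): bone=5 flax=1 parchment=1 wood=1
After 7 (gather 10 flax): bone=5 flax=11 parchment=1 wood=1
After 8 (gather 5 flax): bone=5 flax=16 parchment=1 wood=1
After 9 (craft parchment): bone=5 flax=12 parchment=2 wood=1
After 10 (craft parchment): bone=5 flax=8 parchment=3 wood=1
After 11 (craft nail): bone=5 flax=8 nail=1 parchment=1 wood=1
After 12 (craft parchment): bone=5 flax=4 nail=1 parchment=2 wood=1
After 13 (craft nail): bone=5 flax=4 nail=2 wood=1
After 14 (craft scroll): bone=1 flax=4 nail=2 scroll=3
After 15 (craft parchment): bone=1 nail=2 parchment=1 scroll=3
After 16 (gather 7 bone): bone=8 nail=2 parchment=1 scroll=3
After 17 (gather 10 wood): bone=8 nail=2 parchment=1 scroll=3 wood=10
After 18 (craft scroll): bone=4 nail=2 parchment=1 scroll=6 wood=9
After 19 (craft scroll): nail=2 parchment=1 scroll=9 wood=8
After 20 (gather 9 flax): flax=9 nail=2 parchment=1 scroll=9 wood=8
After 21 (craft parchment): flax=5 nail=2 parchment=2 scroll=9 wood=8
After 22 (gather 10 bone): bone=10 flax=5 nail=2 parchment=2 scroll=9 wood=8
After 23 (gather 9 wood): bone=10 flax=5 nail=2 parchment=2 scroll=9 wood=17
After 24 (craft nail): bone=10 flax=5 nail=3 scroll=9 wood=17
After 25 (craft scroll): bone=6 flax=5 nail=3 scroll=12 wood=16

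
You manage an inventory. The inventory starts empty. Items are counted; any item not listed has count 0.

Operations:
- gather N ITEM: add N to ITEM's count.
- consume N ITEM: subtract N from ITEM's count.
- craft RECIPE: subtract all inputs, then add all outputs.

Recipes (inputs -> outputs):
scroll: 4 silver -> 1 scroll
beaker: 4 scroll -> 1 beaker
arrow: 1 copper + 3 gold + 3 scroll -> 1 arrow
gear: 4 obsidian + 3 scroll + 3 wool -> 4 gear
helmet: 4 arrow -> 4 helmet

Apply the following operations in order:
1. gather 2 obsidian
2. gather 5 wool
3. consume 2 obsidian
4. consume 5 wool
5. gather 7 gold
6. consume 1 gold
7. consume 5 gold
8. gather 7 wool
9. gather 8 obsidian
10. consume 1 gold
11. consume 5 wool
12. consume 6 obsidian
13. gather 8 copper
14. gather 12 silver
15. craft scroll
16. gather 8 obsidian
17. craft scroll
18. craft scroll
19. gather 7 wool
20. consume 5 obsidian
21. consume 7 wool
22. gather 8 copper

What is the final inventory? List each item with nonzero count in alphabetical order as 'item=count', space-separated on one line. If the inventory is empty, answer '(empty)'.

Answer: copper=16 obsidian=5 scroll=3 wool=2

Derivation:
After 1 (gather 2 obsidian): obsidian=2
After 2 (gather 5 wool): obsidian=2 wool=5
After 3 (consume 2 obsidian): wool=5
After 4 (consume 5 wool): (empty)
After 5 (gather 7 gold): gold=7
After 6 (consume 1 gold): gold=6
After 7 (consume 5 gold): gold=1
After 8 (gather 7 wool): gold=1 wool=7
After 9 (gather 8 obsidian): gold=1 obsidian=8 wool=7
After 10 (consume 1 gold): obsidian=8 wool=7
After 11 (consume 5 wool): obsidian=8 wool=2
After 12 (consume 6 obsidian): obsidian=2 wool=2
After 13 (gather 8 copper): copper=8 obsidian=2 wool=2
After 14 (gather 12 silver): copper=8 obsidian=2 silver=12 wool=2
After 15 (craft scroll): copper=8 obsidian=2 scroll=1 silver=8 wool=2
After 16 (gather 8 obsidian): copper=8 obsidian=10 scroll=1 silver=8 wool=2
After 17 (craft scroll): copper=8 obsidian=10 scroll=2 silver=4 wool=2
After 18 (craft scroll): copper=8 obsidian=10 scroll=3 wool=2
After 19 (gather 7 wool): copper=8 obsidian=10 scroll=3 wool=9
After 20 (consume 5 obsidian): copper=8 obsidian=5 scroll=3 wool=9
After 21 (consume 7 wool): copper=8 obsidian=5 scroll=3 wool=2
After 22 (gather 8 copper): copper=16 obsidian=5 scroll=3 wool=2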